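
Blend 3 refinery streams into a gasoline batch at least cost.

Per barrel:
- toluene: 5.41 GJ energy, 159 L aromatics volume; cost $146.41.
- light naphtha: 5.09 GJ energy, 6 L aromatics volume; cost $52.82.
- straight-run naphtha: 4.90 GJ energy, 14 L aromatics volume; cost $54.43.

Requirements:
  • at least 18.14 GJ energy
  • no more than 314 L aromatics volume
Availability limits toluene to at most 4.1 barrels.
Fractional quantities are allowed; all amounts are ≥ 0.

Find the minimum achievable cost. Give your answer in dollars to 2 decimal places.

Let x1 = barrels of toluene, x2 = barrels of light naphtha, x3 = barrels of straight-run naphtha.
min 146.41x1 + 52.82x2 + 54.43x3 s.t.:
  5.41x1 + 5.09x2 + 4.9x3 ≥ 18.14   (energy)
  159x1 + 6x2 + 14x3 ≤ 314   (aromatics volume)
  x1 ≤ 4.1
  x1, x2, x3 ≥ 0.
The optimal basis is {light naphtha}; toluene, straight-run naphtha drop out. Binding constraint: energy.
Optimal quantities: light naphtha = 3.56385 barrels.
Hence cost = 52.82·3.56385 = $188.2426.

$188.24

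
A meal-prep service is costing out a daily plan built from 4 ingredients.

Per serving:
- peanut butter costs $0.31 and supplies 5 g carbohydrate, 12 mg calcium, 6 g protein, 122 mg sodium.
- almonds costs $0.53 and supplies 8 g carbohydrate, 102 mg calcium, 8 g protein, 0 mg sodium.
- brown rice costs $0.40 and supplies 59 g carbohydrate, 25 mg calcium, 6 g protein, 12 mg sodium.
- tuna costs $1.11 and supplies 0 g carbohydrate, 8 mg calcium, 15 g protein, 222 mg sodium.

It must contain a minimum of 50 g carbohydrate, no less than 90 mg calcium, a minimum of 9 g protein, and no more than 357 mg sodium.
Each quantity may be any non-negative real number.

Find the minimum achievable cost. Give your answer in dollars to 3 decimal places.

Set it up as a linear program. Let x1 = servings of peanut butter, x2 = servings of almonds, x3 = servings of brown rice, x4 = servings of tuna.
Minimise 0.31x1 + 0.53x2 + 0.4x3 + 1.11x4 subject to:
  5x1 + 8x2 + 59x3 ≥ 50   (carbohydrate)
  12x1 + 102x2 + 25x3 + 8x4 ≥ 90   (calcium)
  6x1 + 8x2 + 6x3 + 15x4 ≥ 9   (protein)
  122x1 + 12x3 + 222x4 ≤ 357   (sodium)
  x1, x2, x3, x4 ≥ 0.
At the optimum only almonds, brown rice are positive (peanut butter, tuna = 0). The carbohydrate and calcium requirements are met with equality.
That vertex is x2 = 0.6978, x3 = 0.7528.
Hence cost = 0.53·0.6978 + 0.4·0.7528 = $0.67095.

$0.671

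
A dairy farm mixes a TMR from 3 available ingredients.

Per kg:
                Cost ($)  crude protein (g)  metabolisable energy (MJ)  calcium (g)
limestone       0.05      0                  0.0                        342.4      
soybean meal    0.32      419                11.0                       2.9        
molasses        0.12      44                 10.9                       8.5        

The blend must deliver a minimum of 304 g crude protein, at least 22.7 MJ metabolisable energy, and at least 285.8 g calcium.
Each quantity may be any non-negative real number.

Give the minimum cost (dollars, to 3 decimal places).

$0.402

Let x1 = kg of limestone, x2 = kg of soybean meal, x3 = kg of molasses.
Minimise 0.05x1 + 0.32x2 + 0.12x3 subject to:
  419x2 + 44x3 ≥ 304   (crude protein)
  11x2 + 10.9x3 ≥ 22.7   (metabolisable energy)
  342.4x1 + 2.9x2 + 8.5x3 ≥ 285.8   (calcium)
  x1, x2, x3 ≥ 0.
All 3 inputs are positive at the optimum. The crude protein, metabolisable energy, calcium requirements are met with equality.
Solving gives x1 = 0.7924, x2 = 0.5669, x3 = 1.51.
Cost = 0.05·0.7924 + 0.32·0.5669 + 0.12·1.51 = 0.40223.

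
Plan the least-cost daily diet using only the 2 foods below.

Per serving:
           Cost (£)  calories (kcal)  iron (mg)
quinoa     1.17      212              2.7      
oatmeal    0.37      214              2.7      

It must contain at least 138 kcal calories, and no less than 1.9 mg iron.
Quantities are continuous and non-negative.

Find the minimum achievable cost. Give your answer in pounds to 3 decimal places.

£0.260

Let x1 = servings of quinoa, x2 = servings of oatmeal.
Minimize 1.17x1 + 0.37x2 with:
  212x1 + 214x2 ≥ 138   (calories)
  2.7x1 + 2.7x2 ≥ 1.9   (iron)
  x1, x2 ≥ 0.
The optimal basis is {oatmeal}; quinoa drops out. Binding constraint: iron.
That vertex is x2 = 0.7037.
Total cost: 0.37·0.7037 = 0.26037.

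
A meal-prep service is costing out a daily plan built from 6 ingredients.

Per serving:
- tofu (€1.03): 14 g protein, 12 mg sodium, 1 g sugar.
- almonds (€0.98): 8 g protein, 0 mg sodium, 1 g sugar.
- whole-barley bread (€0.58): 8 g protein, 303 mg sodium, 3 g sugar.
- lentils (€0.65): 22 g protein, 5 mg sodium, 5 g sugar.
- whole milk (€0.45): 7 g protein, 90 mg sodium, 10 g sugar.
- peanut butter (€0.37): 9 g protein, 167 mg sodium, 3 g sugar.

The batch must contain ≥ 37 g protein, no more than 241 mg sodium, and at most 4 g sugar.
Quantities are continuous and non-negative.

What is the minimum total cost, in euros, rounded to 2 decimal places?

€2.34

Set it up as a linear program. Let x1 = servings of tofu, x2 = servings of almonds, x3 = servings of whole-barley bread, x4 = servings of lentils, x5 = servings of whole milk, x6 = servings of peanut butter.
Minimize 1.03x1 + 0.98x2 + 0.58x3 + 0.65x4 + 0.45x5 + 0.37x6 s.t.:
  14x1 + 8x2 + 8x3 + 22x4 + 7x5 + 9x6 ≥ 37   (protein)
  12x1 + 303x3 + 5x4 + 90x5 + 167x6 ≤ 241   (sodium)
  1x1 + 1x2 + 3x3 + 5x4 + 10x5 + 3x6 ≤ 4   (sugar)
  x1, x2, x3, x4, x5, x6 ≥ 0.
The cheapest feasible vertex uses only tofu, lentils; almonds, whole-barley bread, whole milk, peanut butter are not used. Binding constraints: protein and sugar.
So tofu = 2.021 servings, lentils = 0.3958 servings.
Hence cost = 1.03·2.021 + 0.65·0.3958 = €2.3389.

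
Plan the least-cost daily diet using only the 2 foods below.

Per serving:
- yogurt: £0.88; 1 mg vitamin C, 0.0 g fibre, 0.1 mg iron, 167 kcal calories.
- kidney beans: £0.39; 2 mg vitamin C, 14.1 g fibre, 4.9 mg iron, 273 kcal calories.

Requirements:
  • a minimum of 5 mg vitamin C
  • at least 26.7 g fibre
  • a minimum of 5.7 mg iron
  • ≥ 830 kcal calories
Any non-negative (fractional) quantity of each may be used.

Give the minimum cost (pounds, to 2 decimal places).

£1.19

Let x1 = servings of yogurt, x2 = servings of kidney beans.
Minimise 0.88x1 + 0.39x2 s.t.:
  1x1 + 2x2 ≥ 5   (vitamin C)
  14.1x2 ≥ 26.7   (fibre)
  0.1x1 + 4.9x2 ≥ 5.7   (iron)
  167x1 + 273x2 ≥ 830   (calories)
  x1, x2 ≥ 0.
The cheapest feasible vertex uses only kidney beans; yogurt is not used. The calories requirement is met with equality.
So kidney beans = 3.04 servings.
Total cost: 0.39·3.04 = 1.1856.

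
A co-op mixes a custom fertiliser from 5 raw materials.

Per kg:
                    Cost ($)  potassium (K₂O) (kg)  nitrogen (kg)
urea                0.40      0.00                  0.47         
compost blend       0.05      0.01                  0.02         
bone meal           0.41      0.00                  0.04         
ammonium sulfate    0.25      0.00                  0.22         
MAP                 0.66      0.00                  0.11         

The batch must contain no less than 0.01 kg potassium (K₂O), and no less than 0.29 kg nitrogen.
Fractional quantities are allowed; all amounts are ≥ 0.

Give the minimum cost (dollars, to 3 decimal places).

$0.280

Let x1 = kg of urea, x2 = kg of compost blend, x3 = kg of bone meal, x4 = kg of ammonium sulfate, x5 = kg of MAP.
Minimise 0.4x1 + 0.05x2 + 0.41x3 + 0.25x4 + 0.66x5 with:
  0.01x2 ≥ 0.01   (potassium (K₂O))
  0.47x1 + 0.02x2 + 0.04x3 + 0.22x4 + 0.11x5 ≥ 0.29   (nitrogen)
  x1, x2, x3, x4, x5 ≥ 0.
At the optimum only urea, compost blend are positive (bone meal, ammonium sulfate, MAP = 0). There the potassium (K₂O) and nitrogen constraints are tight.
So urea = 0.5745 kg, compost blend = 1 kg.
Hence cost = 0.4·0.5745 + 0.05·1 = $0.27980.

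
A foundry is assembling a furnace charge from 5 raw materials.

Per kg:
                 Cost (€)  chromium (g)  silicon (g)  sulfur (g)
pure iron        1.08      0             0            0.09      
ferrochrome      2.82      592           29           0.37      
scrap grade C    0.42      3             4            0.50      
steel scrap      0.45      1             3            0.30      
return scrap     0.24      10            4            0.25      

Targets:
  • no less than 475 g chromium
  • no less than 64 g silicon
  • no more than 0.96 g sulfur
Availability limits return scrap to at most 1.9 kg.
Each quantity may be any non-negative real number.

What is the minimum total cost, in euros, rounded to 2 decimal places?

Treat it as an LP. Let x1 = kg of pure iron, x2 = kg of ferrochrome, x3 = kg of scrap grade C, x4 = kg of steel scrap, x5 = kg of return scrap.
Minimize 1.08x1 + 2.82x2 + 0.42x3 + 0.45x4 + 0.24x5 s.t.:
  592x2 + 3x3 + 1x4 + 10x5 ≥ 475   (chromium)
  29x2 + 4x3 + 3x4 + 4x5 ≥ 64   (silicon)
  0.09x1 + 0.37x2 + 0.5x3 + 0.3x4 + 0.25x5 ≤ 0.96   (sulfur)
  x5 ≤ 1.9
  x1, x2, x3, x4, x5 ≥ 0.
At the optimum only ferrochrome, return scrap are positive (pure iron, scrap grade C, steel scrap = 0). The silicon and sulfur requirements are met with equality.
So ferrochrome = 2.1075 kg, return scrap = 0.72097 kg.
Total cost: 2.82·2.1075 + 0.24·0.72097 = 6.1162.

€6.12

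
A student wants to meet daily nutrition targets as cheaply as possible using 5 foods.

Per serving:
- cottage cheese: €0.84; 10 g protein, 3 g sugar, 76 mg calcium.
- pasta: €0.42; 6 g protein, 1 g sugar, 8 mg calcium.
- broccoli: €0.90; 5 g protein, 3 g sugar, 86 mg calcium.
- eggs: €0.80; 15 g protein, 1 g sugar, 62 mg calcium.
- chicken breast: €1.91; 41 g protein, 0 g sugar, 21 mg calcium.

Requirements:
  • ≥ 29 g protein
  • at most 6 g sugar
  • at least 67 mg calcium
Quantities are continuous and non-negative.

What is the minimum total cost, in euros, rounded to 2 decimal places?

This is a linear program. Let x1 = servings of cottage cheese, x2 = servings of pasta, x3 = servings of broccoli, x4 = servings of eggs, x5 = servings of chicken breast.
Minimize 0.84x1 + 0.42x2 + 0.9x3 + 0.8x4 + 1.91x5 s.t.:
  10x1 + 6x2 + 5x3 + 15x4 + 41x5 ≥ 29   (protein)
  3x1 + 1x2 + 3x3 + 1x4 ≤ 6   (sugar)
  76x1 + 8x2 + 86x3 + 62x4 + 21x5 ≥ 67   (calcium)
  x1, x2, x3, x4, x5 ≥ 0.
At the optimum only eggs, chicken breast are positive (cottage cheese, pasta, broccoli = 0). Binding constraints: protein and calcium.
Optimal quantities: eggs = 0.96 servings, chicken breast = 0.3561 servings.
Hence cost = 0.8·0.96 + 1.91·0.3561 = €1.4482.

€1.45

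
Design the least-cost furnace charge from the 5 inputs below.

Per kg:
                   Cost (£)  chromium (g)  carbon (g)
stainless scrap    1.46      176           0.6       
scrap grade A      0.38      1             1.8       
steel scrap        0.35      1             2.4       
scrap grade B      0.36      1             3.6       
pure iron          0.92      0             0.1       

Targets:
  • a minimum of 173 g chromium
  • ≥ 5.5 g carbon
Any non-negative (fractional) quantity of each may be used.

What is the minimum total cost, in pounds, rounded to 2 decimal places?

Let x1 = kg of stainless scrap, x2 = kg of scrap grade A, x3 = kg of steel scrap, x4 = kg of scrap grade B, x5 = kg of pure iron.
Minimise 1.46x1 + 0.38x2 + 0.35x3 + 0.36x4 + 0.92x5 with:
  176x1 + 1x2 + 1x3 + 1x4 ≥ 173   (chromium)
  0.6x1 + 1.8x2 + 2.4x3 + 3.6x4 + 0.1x5 ≥ 5.5   (carbon)
  x1, x2, x3, x4, x5 ≥ 0.
The optimal basis is {stainless scrap, scrap grade B}; scrap grade A, steel scrap, pure iron drop out. Binding constraints: chromium and carbon.
So stainless scrap = 0.9752 kg, scrap grade B = 1.365 kg.
Cost = 1.46·0.9752 + 0.36·1.365 = 1.9152.

£1.92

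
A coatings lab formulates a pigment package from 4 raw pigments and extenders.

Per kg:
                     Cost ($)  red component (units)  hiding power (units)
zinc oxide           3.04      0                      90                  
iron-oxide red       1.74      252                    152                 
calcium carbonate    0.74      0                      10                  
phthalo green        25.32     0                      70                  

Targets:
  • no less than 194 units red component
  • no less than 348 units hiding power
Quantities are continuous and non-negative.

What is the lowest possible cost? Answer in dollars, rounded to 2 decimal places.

This is a linear program. Let x1 = kg of zinc oxide, x2 = kg of iron-oxide red, x3 = kg of calcium carbonate, x4 = kg of phthalo green.
Minimize 3.04x1 + 1.74x2 + 0.74x3 + 25.32x4 s.t.:
  252x2 ≥ 194   (red component)
  90x1 + 152x2 + 10x3 + 70x4 ≥ 348   (hiding power)
  x1, x2, x3, x4 ≥ 0.
The cheapest feasible vertex uses only iron-oxide red; zinc oxide, calcium carbonate, phthalo green are not used. There the hiding power constraint is tight.
Solving gives x2 = 2.289.
Cost = 1.74·2.289 = 3.9829.

$3.98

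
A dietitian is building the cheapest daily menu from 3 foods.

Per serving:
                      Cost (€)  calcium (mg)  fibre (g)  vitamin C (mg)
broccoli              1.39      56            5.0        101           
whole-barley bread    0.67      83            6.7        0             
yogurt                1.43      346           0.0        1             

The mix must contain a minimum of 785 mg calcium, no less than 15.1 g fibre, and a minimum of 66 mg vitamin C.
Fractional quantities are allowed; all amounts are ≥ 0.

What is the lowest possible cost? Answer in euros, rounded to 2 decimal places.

This is a linear program. Let x1 = servings of broccoli, x2 = servings of whole-barley bread, x3 = servings of yogurt.
Minimise 1.39x1 + 0.67x2 + 1.43x3 subject to:
  56x1 + 83x2 + 346x3 ≥ 785   (calcium)
  5x1 + 6.7x2 ≥ 15.1   (fibre)
  101x1 + 1x3 ≥ 66   (vitamin C)
  x1, x2, x3 ≥ 0.
The optimal mix uses every input. The calcium, fibre, vitamin C requirements are met with equality.
Solving gives x1 = 0.6362, x2 = 1.779, x3 = 1.739.
Total cost: 1.39·0.6362 + 0.67·1.779 + 1.43·1.739 = 4.5630.

€4.56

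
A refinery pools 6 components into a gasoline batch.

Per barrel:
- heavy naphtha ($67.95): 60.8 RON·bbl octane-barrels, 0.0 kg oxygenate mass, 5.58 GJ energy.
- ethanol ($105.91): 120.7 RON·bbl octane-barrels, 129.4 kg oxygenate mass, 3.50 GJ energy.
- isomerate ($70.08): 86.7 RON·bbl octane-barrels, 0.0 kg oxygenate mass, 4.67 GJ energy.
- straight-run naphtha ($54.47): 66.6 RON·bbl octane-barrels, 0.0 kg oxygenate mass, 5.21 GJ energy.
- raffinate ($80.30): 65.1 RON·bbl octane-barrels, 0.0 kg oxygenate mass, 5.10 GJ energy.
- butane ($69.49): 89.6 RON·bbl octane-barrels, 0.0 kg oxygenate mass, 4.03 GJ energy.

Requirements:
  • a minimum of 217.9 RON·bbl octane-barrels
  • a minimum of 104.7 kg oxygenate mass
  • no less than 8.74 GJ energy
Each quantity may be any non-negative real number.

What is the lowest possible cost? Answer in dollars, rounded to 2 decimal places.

$179.58

This is a linear program. Let x1 = barrels of heavy naphtha, x2 = barrels of ethanol, x3 = barrels of isomerate, x4 = barrels of straight-run naphtha, x5 = barrels of raffinate, x6 = barrels of butane.
min 67.95x1 + 105.91x2 + 70.08x3 + 54.47x4 + 80.3x5 + 69.49x6 s.t.:
  60.8x1 + 120.7x2 + 86.7x3 + 66.6x4 + 65.1x5 + 89.6x6 ≥ 217.9   (octane-barrels)
  129.4x2 ≥ 104.7   (oxygenate mass)
  5.58x1 + 3.5x2 + 4.67x3 + 5.21x4 + 5.1x5 + 4.03x6 ≥ 8.74   (energy)
  x1, x2, x3, x4, x5, x6 ≥ 0.
The cheapest feasible vertex uses only ethanol, straight-run naphtha, butane; heavy naphtha, isomerate, raffinate are not used. The octane-barrels, oxygenate mass, energy requirements are met with equality.
That vertex is x2 = 0.80912, x4 = 0.22578, x6 = 1.1741.
Total cost: 105.91·0.80912 + 54.47·0.22578 + 69.49·1.1741 = 179.5803.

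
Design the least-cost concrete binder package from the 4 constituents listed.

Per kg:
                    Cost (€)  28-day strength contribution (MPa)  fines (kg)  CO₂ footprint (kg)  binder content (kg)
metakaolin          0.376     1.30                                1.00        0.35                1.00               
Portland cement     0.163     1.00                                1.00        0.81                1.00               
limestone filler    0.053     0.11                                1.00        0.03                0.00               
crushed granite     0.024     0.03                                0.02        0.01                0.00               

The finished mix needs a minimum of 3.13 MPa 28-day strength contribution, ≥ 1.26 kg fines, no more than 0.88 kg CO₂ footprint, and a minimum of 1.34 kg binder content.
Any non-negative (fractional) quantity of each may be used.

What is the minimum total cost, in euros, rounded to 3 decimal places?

€0.897

Let x1 = kg of metakaolin, x2 = kg of Portland cement, x3 = kg of limestone filler, x4 = kg of crushed granite.
Minimise 0.376x1 + 0.163x2 + 0.053x3 + 0.024x4 with:
  1.3x1 + 1x2 + 0.11x3 + 0.03x4 ≥ 3.13   (28-day strength contribution)
  1x1 + 1x2 + 1x3 + 0.02x4 ≥ 1.26   (fines)
  0.35x1 + 0.81x2 + 0.03x3 + 0.01x4 ≤ 0.88   (CO₂ footprint)
  1x1 + 1x2 ≥ 1.34   (binder content)
  x1, x2, x3, x4 ≥ 0.
At the optimum only metakaolin, Portland cement are positive (limestone filler, crushed granite = 0). There the 28-day strength contribution and CO₂ footprint constraints are tight.
So metakaolin = 2.355 kg, Portland cement = 0.06899 kg.
Total cost: 0.376·2.355 + 0.163·0.06899 = 0.89673.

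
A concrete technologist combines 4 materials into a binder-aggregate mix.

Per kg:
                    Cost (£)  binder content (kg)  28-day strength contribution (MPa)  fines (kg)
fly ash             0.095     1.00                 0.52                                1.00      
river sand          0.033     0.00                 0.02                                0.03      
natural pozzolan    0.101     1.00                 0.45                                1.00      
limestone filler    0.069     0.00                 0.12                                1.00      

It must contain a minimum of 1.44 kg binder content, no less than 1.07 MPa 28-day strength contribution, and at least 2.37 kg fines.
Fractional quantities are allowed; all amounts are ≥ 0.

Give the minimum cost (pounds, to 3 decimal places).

Let x1 = kg of fly ash, x2 = kg of river sand, x3 = kg of natural pozzolan, x4 = kg of limestone filler.
min 0.095x1 + 0.033x2 + 0.101x3 + 0.069x4 s.t.:
  1x1 + 1x3 ≥ 1.44   (binder content)
  0.52x1 + 0.02x2 + 0.45x3 + 0.12x4 ≥ 1.07   (28-day strength contribution)
  1x1 + 0.03x2 + 1x3 + 1x4 ≥ 2.37   (fines)
  x1, x2, x3, x4 ≥ 0.
At the optimum only fly ash, limestone filler are positive (river sand, natural pozzolan = 0). The 28-day strength contribution and fines requirements are met with equality.
Optimal quantities: fly ash = 1.964 kg, limestone filler = 0.406 kg.
Hence cost = 0.095·1.964 + 0.069·0.406 = £0.21459.

£0.215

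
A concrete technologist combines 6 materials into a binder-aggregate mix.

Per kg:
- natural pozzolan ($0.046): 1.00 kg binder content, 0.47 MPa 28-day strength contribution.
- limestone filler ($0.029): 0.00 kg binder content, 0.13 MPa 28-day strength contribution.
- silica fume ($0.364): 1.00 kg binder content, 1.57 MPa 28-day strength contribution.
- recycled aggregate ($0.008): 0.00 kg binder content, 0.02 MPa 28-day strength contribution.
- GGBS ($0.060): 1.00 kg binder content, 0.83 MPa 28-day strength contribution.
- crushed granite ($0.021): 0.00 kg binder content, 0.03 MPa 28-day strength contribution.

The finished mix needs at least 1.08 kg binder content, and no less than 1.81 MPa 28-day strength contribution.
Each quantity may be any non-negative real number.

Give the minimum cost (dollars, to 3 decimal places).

Let x1 = kg of natural pozzolan, x2 = kg of limestone filler, x3 = kg of silica fume, x4 = kg of recycled aggregate, x5 = kg of GGBS, x6 = kg of crushed granite.
Minimise 0.046x1 + 0.029x2 + 0.364x3 + 0.008x4 + 0.06x5 + 0.021x6 with:
  1x1 + 1x3 + 1x5 ≥ 1.08   (binder content)
  0.47x1 + 0.13x2 + 1.57x3 + 0.02x4 + 0.83x5 + 0.03x6 ≥ 1.81   (28-day strength contribution)
  x1, x2, x3, x4, x5, x6 ≥ 0.
At the optimum only GGBS is positive (natural pozzolan, limestone filler, silica fume, recycled aggregate, crushed granite = 0). Binding constraint: 28-day strength contribution.
Solving gives x5 = 2.181.
Cost = 0.06·2.181 = 0.13086.

$0.131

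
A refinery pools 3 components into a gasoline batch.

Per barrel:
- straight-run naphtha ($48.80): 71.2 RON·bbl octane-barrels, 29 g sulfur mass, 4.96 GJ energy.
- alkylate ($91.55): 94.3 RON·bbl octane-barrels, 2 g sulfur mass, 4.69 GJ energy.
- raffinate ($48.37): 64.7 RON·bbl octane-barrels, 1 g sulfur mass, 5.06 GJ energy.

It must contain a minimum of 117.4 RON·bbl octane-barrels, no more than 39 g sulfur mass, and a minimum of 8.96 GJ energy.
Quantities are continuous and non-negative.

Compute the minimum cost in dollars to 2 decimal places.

Let x1 = barrels of straight-run naphtha, x2 = barrels of alkylate, x3 = barrels of raffinate.
min 48.8x1 + 91.55x2 + 48.37x3 with:
  71.2x1 + 94.3x2 + 64.7x3 ≥ 117.4   (octane-barrels)
  29x1 + 2x2 + 1x3 ≤ 39   (sulfur mass)
  4.96x1 + 4.69x2 + 5.06x3 ≥ 8.96   (energy)
  x1, x2, x3 ≥ 0.
At the optimum only straight-run naphtha, raffinate are positive (alkylate = 0). Binding constraints: octane-barrels and energy.
Optimal quantities: straight-run naphtha = 0.3641 barrels, raffinate = 1.414 barrels.
Hence cost = 48.8·0.3641 + 48.37·1.414 = $86.1633.

$86.16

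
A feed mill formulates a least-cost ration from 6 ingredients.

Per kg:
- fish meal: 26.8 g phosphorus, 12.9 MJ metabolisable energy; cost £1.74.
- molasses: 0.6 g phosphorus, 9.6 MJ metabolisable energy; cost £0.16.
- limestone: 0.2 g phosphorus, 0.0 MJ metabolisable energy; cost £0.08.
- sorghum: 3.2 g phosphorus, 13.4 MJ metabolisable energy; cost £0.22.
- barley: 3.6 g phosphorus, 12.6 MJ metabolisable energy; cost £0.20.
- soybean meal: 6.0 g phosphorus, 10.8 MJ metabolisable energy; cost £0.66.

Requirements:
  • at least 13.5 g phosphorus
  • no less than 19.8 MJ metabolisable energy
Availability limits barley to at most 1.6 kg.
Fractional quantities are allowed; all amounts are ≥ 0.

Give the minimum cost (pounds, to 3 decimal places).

£0.823

Set it up as a linear program. Let x1 = kg of fish meal, x2 = kg of molasses, x3 = kg of limestone, x4 = kg of sorghum, x5 = kg of barley, x6 = kg of soybean meal.
min 1.74x1 + 0.16x2 + 0.08x3 + 0.22x4 + 0.2x5 + 0.66x6 s.t.:
  26.8x1 + 0.6x2 + 0.2x3 + 3.2x4 + 3.6x5 + 6x6 ≥ 13.5   (phosphorus)
  12.9x1 + 9.6x2 + 13.4x4 + 12.6x5 + 10.8x6 ≥ 19.8   (metabolisable energy)
  x5 ≤ 1.6
  x1, x2, x3, x4, x5, x6 ≥ 0.
The optimal basis is {fish meal, barley}; molasses, limestone, sorghum, soybean meal drop out. Binding constraints: phosphorus and the barley cap.
Solving gives x1 = 0.2888, x5 = 1.6.
Total cost: 1.74·0.2888 + 0.2·1.6 = 0.82251.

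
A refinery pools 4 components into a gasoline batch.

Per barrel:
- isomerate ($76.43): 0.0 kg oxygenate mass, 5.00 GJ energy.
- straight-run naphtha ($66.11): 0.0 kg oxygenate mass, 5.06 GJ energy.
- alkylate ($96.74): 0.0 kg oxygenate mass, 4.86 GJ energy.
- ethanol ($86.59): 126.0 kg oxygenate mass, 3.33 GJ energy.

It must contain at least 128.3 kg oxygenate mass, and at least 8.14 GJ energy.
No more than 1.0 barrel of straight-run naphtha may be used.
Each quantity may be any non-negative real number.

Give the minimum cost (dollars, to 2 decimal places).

This is a linear program. Let x1 = barrels of isomerate, x2 = barrels of straight-run naphtha, x3 = barrels of alkylate, x4 = barrels of ethanol.
min 76.43x1 + 66.11x2 + 96.74x3 + 86.59x4 subject to:
  126x4 ≥ 128.3   (oxygenate mass)
  5x1 + 5.06x2 + 4.86x3 + 3.33x4 ≥ 8.14   (energy)
  x2 ≤ 1
  x1, x2, x3, x4 ≥ 0.
The optimal basis is {straight-run naphtha, ethanol}; isomerate, alkylate drop out. There the oxygenate mass and energy constraints are tight.
Solving gives x2 = 0.93858, x4 = 1.0183.
Total cost: 66.11·0.93858 + 86.59·1.0183 = 150.2241.

$150.22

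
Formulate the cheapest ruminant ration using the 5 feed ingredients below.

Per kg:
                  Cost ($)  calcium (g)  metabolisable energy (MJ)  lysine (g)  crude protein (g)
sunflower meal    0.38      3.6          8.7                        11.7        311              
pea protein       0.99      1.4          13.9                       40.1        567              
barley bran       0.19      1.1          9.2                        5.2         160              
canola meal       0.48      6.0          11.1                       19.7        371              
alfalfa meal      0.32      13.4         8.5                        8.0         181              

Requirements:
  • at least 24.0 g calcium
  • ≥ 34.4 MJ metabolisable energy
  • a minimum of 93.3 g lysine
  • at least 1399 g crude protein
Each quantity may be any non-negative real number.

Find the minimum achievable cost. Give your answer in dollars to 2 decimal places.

$2.27

Treat it as an LP. Let x1 = kg of sunflower meal, x2 = kg of pea protein, x3 = kg of barley bran, x4 = kg of canola meal, x5 = kg of alfalfa meal.
min 0.38x1 + 0.99x2 + 0.19x3 + 0.48x4 + 0.32x5 subject to:
  3.6x1 + 1.4x2 + 1.1x3 + 6x4 + 13.4x5 ≥ 24   (calcium)
  8.7x1 + 13.9x2 + 9.2x3 + 11.1x4 + 8.5x5 ≥ 34.4   (metabolisable energy)
  11.7x1 + 40.1x2 + 5.2x3 + 19.7x4 + 8x5 ≥ 93.3   (lysine)
  311x1 + 567x2 + 160x3 + 371x4 + 181x5 ≥ 1399   (crude protein)
  x1, x2, x3, x4, x5 ≥ 0.
The cheapest feasible vertex uses only canola meal; sunflower meal, pea protein, barley bran, alfalfa meal are not used. There the lysine constraint is tight.
Solving gives x4 = 4.736.
Objective = 0.48·4.736 = 2.2733.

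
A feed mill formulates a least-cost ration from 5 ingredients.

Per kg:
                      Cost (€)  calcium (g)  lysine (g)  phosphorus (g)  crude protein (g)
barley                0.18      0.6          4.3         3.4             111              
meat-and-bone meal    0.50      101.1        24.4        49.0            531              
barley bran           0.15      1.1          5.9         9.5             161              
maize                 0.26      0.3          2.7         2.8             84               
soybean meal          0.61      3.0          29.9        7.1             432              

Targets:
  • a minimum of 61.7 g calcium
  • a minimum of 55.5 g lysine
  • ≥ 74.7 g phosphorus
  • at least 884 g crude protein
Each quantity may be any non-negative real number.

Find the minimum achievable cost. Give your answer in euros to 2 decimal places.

Treat it as an LP. Let x1 = kg of barley, x2 = kg of meat-and-bone meal, x3 = kg of barley bran, x4 = kg of maize, x5 = kg of soybean meal.
Minimize 0.18x1 + 0.5x2 + 0.15x3 + 0.26x4 + 0.61x5 subject to:
  0.6x1 + 101.1x2 + 1.1x3 + 0.3x4 + 3x5 ≥ 61.7   (calcium)
  4.3x1 + 24.4x2 + 5.9x3 + 2.7x4 + 29.9x5 ≥ 55.5   (lysine)
  3.4x1 + 49x2 + 9.5x3 + 2.8x4 + 7.1x5 ≥ 74.7   (phosphorus)
  111x1 + 531x2 + 161x3 + 84x4 + 432x5 ≥ 884   (crude protein)
  x1, x2, x3, x4, x5 ≥ 0.
The cheapest feasible vertex uses only meat-and-bone meal, soybean meal; barley, barley bran, maize are not used. The lysine and phosphorus requirements are met with equality.
Solving gives x2 = 1.424, x5 = 0.6942.
Objective = 0.5·1.424 + 0.61·0.6942 = 1.1355.

€1.14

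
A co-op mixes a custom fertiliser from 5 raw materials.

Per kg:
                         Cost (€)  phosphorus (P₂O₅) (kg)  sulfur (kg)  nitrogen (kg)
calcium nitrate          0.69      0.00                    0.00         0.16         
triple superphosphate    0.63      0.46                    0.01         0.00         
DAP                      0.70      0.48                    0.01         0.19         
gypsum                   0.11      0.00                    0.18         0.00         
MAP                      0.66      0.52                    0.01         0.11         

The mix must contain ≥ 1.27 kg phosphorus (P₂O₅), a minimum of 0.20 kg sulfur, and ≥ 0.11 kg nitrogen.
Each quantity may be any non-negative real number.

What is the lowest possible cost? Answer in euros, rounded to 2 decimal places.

€1.72

Let x1 = kg of calcium nitrate, x2 = kg of triple superphosphate, x3 = kg of DAP, x4 = kg of gypsum, x5 = kg of MAP.
Minimise 0.69x1 + 0.63x2 + 0.7x3 + 0.11x4 + 0.66x5 with:
  0.46x2 + 0.48x3 + 0.52x5 ≥ 1.27   (phosphorus (P₂O₅))
  0.01x2 + 0.01x3 + 0.18x4 + 0.01x5 ≥ 0.2   (sulfur)
  0.16x1 + 0.19x3 + 0.11x5 ≥ 0.11   (nitrogen)
  x1, x2, x3, x4, x5 ≥ 0.
At the optimum only gypsum, MAP are positive (calcium nitrate, triple superphosphate, DAP = 0). Binding constraints: phosphorus (P₂O₅) and sulfur.
Optimal quantities: gypsum = 0.9754 kg, MAP = 2.442 kg.
Objective = 0.11·0.9754 + 0.66·2.442 = 1.7190.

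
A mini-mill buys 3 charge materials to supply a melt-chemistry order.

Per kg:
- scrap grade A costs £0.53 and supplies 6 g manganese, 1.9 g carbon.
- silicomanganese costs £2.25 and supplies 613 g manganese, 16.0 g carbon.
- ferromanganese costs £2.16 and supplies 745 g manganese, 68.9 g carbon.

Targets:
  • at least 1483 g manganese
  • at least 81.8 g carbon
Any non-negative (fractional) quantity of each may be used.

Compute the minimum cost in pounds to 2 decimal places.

Set it up as a linear program. Let x1 = kg of scrap grade A, x2 = kg of silicomanganese, x3 = kg of ferromanganese.
min 0.53x1 + 2.25x2 + 2.16x3 s.t.:
  6x1 + 613x2 + 745x3 ≥ 1483   (manganese)
  1.9x1 + 16x2 + 68.9x3 ≥ 81.8   (carbon)
  x1, x2, x3 ≥ 0.
The optimal basis is {ferromanganese}; scrap grade A, silicomanganese drop out. Binding constraint: manganese.
Solving gives x3 = 1.991.
Cost = 2.16·1.991 = 4.3006.

£4.30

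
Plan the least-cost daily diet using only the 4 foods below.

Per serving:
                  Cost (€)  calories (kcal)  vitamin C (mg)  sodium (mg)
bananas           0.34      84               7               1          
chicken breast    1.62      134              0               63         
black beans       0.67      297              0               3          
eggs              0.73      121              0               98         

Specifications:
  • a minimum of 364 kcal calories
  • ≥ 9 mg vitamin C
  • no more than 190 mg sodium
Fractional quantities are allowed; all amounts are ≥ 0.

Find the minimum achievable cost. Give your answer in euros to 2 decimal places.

Treat it as an LP. Let x1 = servings of bananas, x2 = servings of chicken breast, x3 = servings of black beans, x4 = servings of eggs.
min 0.34x1 + 1.62x2 + 0.67x3 + 0.73x4 with:
  84x1 + 134x2 + 297x3 + 121x4 ≥ 364   (calories)
  7x1 ≥ 9   (vitamin C)
  1x1 + 63x2 + 3x3 + 98x4 ≤ 190   (sodium)
  x1, x2, x3, x4 ≥ 0.
The cheapest feasible vertex uses only bananas, black beans; chicken breast, eggs are not used. Binding constraints: calories and vitamin C.
Solving gives x1 = 1.286, x3 = 0.862.
Cost = 0.34·1.286 + 0.67·0.862 = 1.0148.

€1.01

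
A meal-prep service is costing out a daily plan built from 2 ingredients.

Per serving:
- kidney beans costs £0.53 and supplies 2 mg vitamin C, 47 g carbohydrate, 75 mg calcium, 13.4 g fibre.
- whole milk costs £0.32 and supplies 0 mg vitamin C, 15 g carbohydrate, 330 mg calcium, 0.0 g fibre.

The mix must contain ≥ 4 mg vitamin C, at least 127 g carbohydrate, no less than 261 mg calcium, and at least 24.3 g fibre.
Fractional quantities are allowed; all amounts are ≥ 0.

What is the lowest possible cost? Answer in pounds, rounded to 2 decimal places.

Let x1 = servings of kidney beans, x2 = servings of whole milk.
min 0.53x1 + 0.32x2 subject to:
  2x1 ≥ 4   (vitamin C)
  47x1 + 15x2 ≥ 127   (carbohydrate)
  75x1 + 330x2 ≥ 261   (calcium)
  13.4x1 ≥ 24.3   (fibre)
  x1, x2 ≥ 0.
Both inputs are positive at the optimum. There the carbohydrate and calcium constraints are tight.
That vertex is x1 = 2.641, x2 = 0.1906.
Total cost: 0.53·2.641 + 0.32·0.1906 = 1.4607.

£1.46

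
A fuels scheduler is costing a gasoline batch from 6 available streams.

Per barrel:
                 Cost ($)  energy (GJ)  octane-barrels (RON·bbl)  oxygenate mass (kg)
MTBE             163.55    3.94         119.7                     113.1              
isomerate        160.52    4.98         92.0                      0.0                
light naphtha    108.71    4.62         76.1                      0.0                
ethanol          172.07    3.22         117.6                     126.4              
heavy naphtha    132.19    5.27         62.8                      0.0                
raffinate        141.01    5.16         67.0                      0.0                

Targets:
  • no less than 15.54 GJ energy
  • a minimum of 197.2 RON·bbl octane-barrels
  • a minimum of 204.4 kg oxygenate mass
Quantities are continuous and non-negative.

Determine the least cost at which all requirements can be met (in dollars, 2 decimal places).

Treat it as an LP. Let x1 = barrels of MTBE, x2 = barrels of isomerate, x3 = barrels of light naphtha, x4 = barrels of ethanol, x5 = barrels of heavy naphtha, x6 = barrels of raffinate.
Minimize 163.55x1 + 160.52x2 + 108.71x3 + 172.07x4 + 132.19x5 + 141.01x6 s.t.:
  3.94x1 + 4.98x2 + 4.62x3 + 3.22x4 + 5.27x5 + 5.16x6 ≥ 15.54   (energy)
  119.7x1 + 92x2 + 76.1x3 + 117.6x4 + 62.8x5 + 67x6 ≥ 197.2   (octane-barrels)
  113.1x1 + 126.4x4 ≥ 204.4   (oxygenate mass)
  x1, x2, x3, x4, x5, x6 ≥ 0.
At the optimum only MTBE, light naphtha are positive (isomerate, ethanol, heavy naphtha, raffinate = 0). The energy and oxygenate mass requirements are met with equality.
Optimal quantities: MTBE = 1.80725 barrels, light naphtha = 1.82239 barrels.
Hence cost = 163.55·1.80725 + 108.71·1.82239 = $493.6878.

$493.69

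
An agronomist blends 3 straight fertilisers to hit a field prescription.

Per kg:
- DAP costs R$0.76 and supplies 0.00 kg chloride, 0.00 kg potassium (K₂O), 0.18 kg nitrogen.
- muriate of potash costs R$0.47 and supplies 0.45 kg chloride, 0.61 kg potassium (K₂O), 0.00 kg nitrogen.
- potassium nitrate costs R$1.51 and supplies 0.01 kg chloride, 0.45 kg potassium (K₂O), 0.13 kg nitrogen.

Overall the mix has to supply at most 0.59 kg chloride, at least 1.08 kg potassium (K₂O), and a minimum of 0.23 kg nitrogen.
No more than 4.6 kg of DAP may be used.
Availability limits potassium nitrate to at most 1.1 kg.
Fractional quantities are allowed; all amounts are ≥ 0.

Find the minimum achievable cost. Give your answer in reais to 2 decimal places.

R$2.20

This is a linear program. Let x1 = kg of DAP, x2 = kg of muriate of potash, x3 = kg of potassium nitrate.
Minimize 0.76x1 + 0.47x2 + 1.51x3 subject to:
  0.45x2 + 0.01x3 ≤ 0.59   (chloride)
  0.61x2 + 0.45x3 ≥ 1.08   (potassium (K₂O))
  0.18x1 + 0.13x3 ≥ 0.23   (nitrogen)
  x1 ≤ 4.6
  x3 ≤ 1.1
  x1, x2, x3 ≥ 0.
The optimal mix uses every input. Binding constraints: chloride, potassium (K₂O), nitrogen.
Optimal quantities: DAP = 0.8141 kg, muriate of potash = 1.297 kg, potassium nitrate = 0.6421 kg.
Cost = 0.76·0.8141 + 0.47·1.297 + 1.51·0.6421 = 2.1979.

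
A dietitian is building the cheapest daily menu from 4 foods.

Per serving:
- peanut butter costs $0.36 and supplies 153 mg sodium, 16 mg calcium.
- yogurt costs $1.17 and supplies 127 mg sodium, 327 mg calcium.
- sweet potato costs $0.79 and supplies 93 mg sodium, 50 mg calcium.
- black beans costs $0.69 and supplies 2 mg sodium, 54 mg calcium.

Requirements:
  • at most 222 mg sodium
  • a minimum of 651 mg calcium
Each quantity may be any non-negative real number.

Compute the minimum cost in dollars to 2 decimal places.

$3.14

Let x1 = servings of peanut butter, x2 = servings of yogurt, x3 = servings of sweet potato, x4 = servings of black beans.
Minimize 0.36x1 + 1.17x2 + 0.79x3 + 0.69x4 with:
  153x1 + 127x2 + 93x3 + 2x4 ≤ 222   (sodium)
  16x1 + 327x2 + 50x3 + 54x4 ≥ 651   (calcium)
  x1, x2, x3, x4 ≥ 0.
At the optimum only yogurt, black beans are positive (peanut butter, sweet potato = 0). The sodium and calcium requirements are met with equality.
So yogurt = 1.722 servings, black beans = 1.625 servings.
Cost = 1.17·1.722 + 0.69·1.625 = 3.1360.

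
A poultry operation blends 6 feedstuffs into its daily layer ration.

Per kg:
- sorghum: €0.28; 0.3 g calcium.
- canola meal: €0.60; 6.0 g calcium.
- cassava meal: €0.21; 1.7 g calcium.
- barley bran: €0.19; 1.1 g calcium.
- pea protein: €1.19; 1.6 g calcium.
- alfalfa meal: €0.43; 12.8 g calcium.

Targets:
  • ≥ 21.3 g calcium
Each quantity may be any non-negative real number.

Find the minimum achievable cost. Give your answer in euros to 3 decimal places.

This is a linear program. Let x1 = kg of sorghum, x2 = kg of canola meal, x3 = kg of cassava meal, x4 = kg of barley bran, x5 = kg of pea protein, x6 = kg of alfalfa meal.
Minimise 0.28x1 + 0.6x2 + 0.21x3 + 0.19x4 + 1.19x5 + 0.43x6 with:
  0.3x1 + 6x2 + 1.7x3 + 1.1x4 + 1.6x5 + 12.8x6 ≥ 21.3   (calcium)
  x1, x2, x3, x4, x5, x6 ≥ 0.
The cheapest feasible vertex uses only alfalfa meal; sorghum, canola meal, cassava meal, barley bran, pea protein are not used. The calcium requirement is met with equality.
Optimal quantities: alfalfa meal = 1.664 kg.
Objective = 0.43·1.664 = 0.71552.

€0.716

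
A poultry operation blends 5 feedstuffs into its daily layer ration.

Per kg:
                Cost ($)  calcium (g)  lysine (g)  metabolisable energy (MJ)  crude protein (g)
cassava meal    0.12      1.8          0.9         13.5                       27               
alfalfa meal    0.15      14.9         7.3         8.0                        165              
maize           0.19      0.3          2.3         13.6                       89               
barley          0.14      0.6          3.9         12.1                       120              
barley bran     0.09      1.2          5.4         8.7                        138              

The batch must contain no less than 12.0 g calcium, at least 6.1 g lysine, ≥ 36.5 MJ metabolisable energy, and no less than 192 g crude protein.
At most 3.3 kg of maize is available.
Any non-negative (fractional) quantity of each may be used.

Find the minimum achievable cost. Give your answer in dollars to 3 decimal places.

$0.369

This is a linear program. Let x1 = kg of cassava meal, x2 = kg of alfalfa meal, x3 = kg of maize, x4 = kg of barley, x5 = kg of barley bran.
min 0.12x1 + 0.15x2 + 0.19x3 + 0.14x4 + 0.09x5 with:
  1.8x1 + 14.9x2 + 0.3x3 + 0.6x4 + 1.2x5 ≥ 12   (calcium)
  0.9x1 + 7.3x2 + 2.3x3 + 3.9x4 + 5.4x5 ≥ 6.1   (lysine)
  13.5x1 + 8x2 + 13.6x3 + 12.1x4 + 8.7x5 ≥ 36.5   (metabolisable energy)
  27x1 + 165x2 + 89x3 + 120x4 + 138x5 ≥ 192   (crude protein)
  x3 ≤ 3.3
  x1, x2, x3, x4, x5 ≥ 0.
The cheapest feasible vertex uses only cassava meal, alfalfa meal, barley bran; maize, barley are not used. Binding constraints: calcium, metabolisable energy, crude protein.
Solving gives x1 = 2.1726, x2 = 0.51465, x5 = 0.35089.
Total cost: 0.12·2.1726 + 0.15·0.51465 + 0.09·0.35089 = 0.36949.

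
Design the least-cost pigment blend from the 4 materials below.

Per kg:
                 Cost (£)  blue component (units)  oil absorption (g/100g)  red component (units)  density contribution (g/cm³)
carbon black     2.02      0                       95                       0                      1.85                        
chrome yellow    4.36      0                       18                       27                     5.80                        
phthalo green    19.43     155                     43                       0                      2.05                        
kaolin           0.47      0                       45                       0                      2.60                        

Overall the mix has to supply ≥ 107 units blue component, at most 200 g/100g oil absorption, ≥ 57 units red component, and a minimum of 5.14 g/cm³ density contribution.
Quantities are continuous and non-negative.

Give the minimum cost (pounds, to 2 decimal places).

Treat it as an LP. Let x1 = kg of carbon black, x2 = kg of chrome yellow, x3 = kg of phthalo green, x4 = kg of kaolin.
Minimise 2.02x1 + 4.36x2 + 19.43x3 + 0.47x4 with:
  155x3 ≥ 107   (blue component)
  95x1 + 18x2 + 43x3 + 45x4 ≤ 200   (oil absorption)
  27x2 ≥ 57   (red component)
  1.85x1 + 5.8x2 + 2.05x3 + 2.6x4 ≥ 5.14   (density contribution)
  x1, x2, x3, x4 ≥ 0.
The cheapest feasible vertex uses only chrome yellow, phthalo green; carbon black, kaolin are not used. The blue component and red component requirements are met with equality.
So chrome yellow = 2.111 kg, phthalo green = 0.6903 kg.
Cost = 4.36·2.111 + 19.43·0.6903 = 22.6165.

£22.62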